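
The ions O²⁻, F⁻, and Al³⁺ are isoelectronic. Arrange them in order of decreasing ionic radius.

All of these have 10 electrons, so size is governed by nuclear charge alone: the more protons, the stronger the pull on the same electron cloud, and the smaller the ion.
Nuclear charges: Al³⁺ (Z=13), F⁻ (Z=9), O²⁻ (Z=8).
Largest to smallest: O²⁻ > F⁻ > Al³⁺.

O²⁻ > F⁻ > Al³⁺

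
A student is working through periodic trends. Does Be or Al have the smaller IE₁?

Al

Be is in period 2, group 2; Al is in period 3, group 13.
IE₁ increases left→right with effective nuclear charge and decreases top→bottom as the valence shell moves farther out.
A diagonal step moves right (one effect) and down (the opposite effect) at once.
Be > Al: period and group pull opposite ways; the down-group shift dominates (900 vs 578 kJ/mol).
Tabulated first ionization energy (kJ/mol): Be 900, Al 578.
So Al has the smaller IE₁ (Al < Be).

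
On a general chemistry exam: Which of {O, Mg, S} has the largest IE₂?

The second ionization energy removes an electron from the +1 ion. For each element: O⁺ still has 5 valence electrons; Mg⁺ still has 1 valence electron; S⁺ still has 5 valence electrons.
All are still removing valence electrons, so compare the +1 ions as you would atoms: IE_2 generally rises across a period (higher Z_eff) and falls down a group (larger shell), subject to the usual subshell exceptions.
Valence configurations: O⁺ [He]2s²2p³, Mg⁺ [Ne]3s¹, S⁺ [Ne]3s²3p³.
Approximate IE_2 values (kJ/mol): O 3388, Mg 1451, S 2252.
Overall IE_2 order: Mg < S < O.

O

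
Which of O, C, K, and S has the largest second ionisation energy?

IE_2 is the cost of taking one more electron from the +1 cation: O⁺ still has 5 valence electrons; C⁺ still has 3 valence electrons; K⁺ is the bare [Ar] core; S⁺ still has 5 valence electrons.
Usually core removal costs more than valence removal, but here the competition is close: a tightly held n=2 valence electron can cost more to remove than an n=3 core electron, so the actual values have to decide it.
Valence configurations: O⁺ [He]2s²2p³, C⁺ [He]2s²2p¹, S⁺ [Ne]3s²3p³.
Approximate IE_2 values (kJ/mol): O 3388, C 2353, K 3052, S 2252.
Overall IE_2 order: S < C < K < O.

O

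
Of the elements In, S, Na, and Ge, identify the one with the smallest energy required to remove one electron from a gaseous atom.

Na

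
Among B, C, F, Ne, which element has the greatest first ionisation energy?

B is in period 2, group 13; C is in period 2, group 14; F is in period 2, group 17; Ne is in period 2, group 18.
Across a period the outer electron is held more tightly (higher IE₁); down a group it sits in a higher shell, more shielded, and comes off more easily.
All lie in period 2, so first ionization energy increases left to right.
The greatest first ionisation energy among these belongs to Ne.

Ne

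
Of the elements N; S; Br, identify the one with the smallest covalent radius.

N is in period 2, group 15; S is in period 3, group 16; Br is in period 4, group 17.
Radius decreases left→right (rising Z_eff, same n) and increases top→bottom (higher n).
A diagonal step moves right (one effect) and down (the opposite effect) at once.
S > N: the two effects oppose for this pair; the down-group effect wins (103 vs 71 pm).
Br > S: period and group pull opposite ways; the down-group shift dominates (114 vs 103 pm).
Approximate values (pm): N 71, S 103, Br 114.
The smallest covalent radius among these belongs to N.

N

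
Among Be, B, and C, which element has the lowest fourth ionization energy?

The fourth ionization energy removes an electron from the +3 ion. For each element: Be³⁺ is already 1 electron into the core; B³⁺ is the bare [He] core; C³⁺ still has 1 valence electron.
Pulling an electron out of a noble-gas core costs far more than removing a remaining valence electron, so Be and B sit at the high end of IE_4.
Approximate IE_4 values (kJ/mol): Be 21007, B 25026, C 6223.
Hence IE_4: C < Be < B.

C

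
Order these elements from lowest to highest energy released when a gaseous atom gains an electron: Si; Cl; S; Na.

Na, Si, S, Cl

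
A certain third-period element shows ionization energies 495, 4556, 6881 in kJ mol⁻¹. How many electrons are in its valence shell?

1

Look for the largest jump between consecutive ionization energies: IE2/IE1 ≈ 9.2, far larger than any earlier ratio.
That jump marks the point where a core electron is being removed. So the atom has 1 valence electron.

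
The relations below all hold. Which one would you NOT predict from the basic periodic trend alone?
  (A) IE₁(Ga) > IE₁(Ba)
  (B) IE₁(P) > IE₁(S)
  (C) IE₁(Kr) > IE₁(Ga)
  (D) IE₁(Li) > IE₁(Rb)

(B)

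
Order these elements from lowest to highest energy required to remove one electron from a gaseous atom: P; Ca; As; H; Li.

Li, Ca, As, P, H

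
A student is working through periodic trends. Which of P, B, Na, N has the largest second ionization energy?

Na

After 1 electron has been removed, what remains? P⁺ still has 4 valence electrons; B⁺ still has 2 valence electrons; Na⁺ is the bare [Ne] core; N⁺ still has 4 valence electrons.
Pulling an electron out of a noble-gas core costs far more than removing a remaining valence electron, so Na sits at the high end of IE_2.
Valence configurations: P⁺ [Ne]3s²3p², B⁺ [He]2s², N⁺ [He]2s²2p².
Tabulated IE_2 (kJ/mol): P 1907, B 2427, Na 4562, N 2856.
Overall IE_2 order: P < B < N < Na.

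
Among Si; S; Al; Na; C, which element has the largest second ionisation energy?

Consider each +1 ion: Si⁺ still has 3 valence electrons; S⁺ still has 5 valence electrons; Al⁺ still has 2 valence electrons; Na⁺ is the bare [Ne] core; C⁺ still has 3 valence electrons.
Breaking into a closed-shell core is much more expensive than removing a leftover valence electron — Na has the largest IE_2 here.
Valence configurations: Si⁺ [Ne]3s²3p¹, S⁺ [Ne]3s²3p³, Al⁺ [Ne]3s², C⁺ [He]2s²2p¹.
Si⁺ loses a lone 3p electron whereas Al⁺ must break into a filled 3s² pair, so IE_2(Al) > IE_2(Si) even though Si has the higher nuclear charge.
The numbers (kJ/mol): Si 1577, S 2252, Al 1817, Na 4562, C 2353.
Putting it together, IE_2: Si < Al < S < C < Na.

Na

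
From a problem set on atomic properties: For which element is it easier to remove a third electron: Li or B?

B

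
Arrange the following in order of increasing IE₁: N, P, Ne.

N is in period 2, group 15; Ne is in period 2, group 18; P is in period 3, group 15.
IE₁ increases left→right with effective nuclear charge and decreases top→bottom as the valence shell moves farther out.
Neither a single period nor a single group — weigh both effects.
N > P: N sits above P in group 15, so the down-group effect alone puts N higher.
Ne > N: Ne lies to the right of N in period 2, so the across-period effect alone puts Ne higher.
Approximate values (kJ/mol): N 1402, Ne 2081, P 1012.
So from lowest to highest: P < N < Ne.

P < N < Ne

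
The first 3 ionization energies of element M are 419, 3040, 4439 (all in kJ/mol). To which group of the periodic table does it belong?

Look for the largest jump between consecutive ionization energies: IE2/IE1 ≈ 7.3, far larger than any earlier ratio.
That jump marks the point where a core electron is being removed. So the atom has 1 valence electron.
A main-group element with 1 valence electron is in group 1.

Group 1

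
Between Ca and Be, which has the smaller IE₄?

Ca

IE_4 is the cost of taking one more electron from the +3 cation: Ca³⁺ is already 1 electron into the core; Be³⁺ is already 1 electron into the core.
All of these are removing an electron from a noble-gas core or deeper; the smaller core (lower principal quantum number) is held far more tightly, and within a period the higher nuclear charge binds the same core more tightly.
The numbers (kJ/mol): Ca 6491, Be 21007.
Putting it together, IE_4: Ca < Be.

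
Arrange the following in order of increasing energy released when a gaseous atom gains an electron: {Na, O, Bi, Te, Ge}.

Na, Bi, Ge, O, Te

O is in period 2, group 16; Na is in period 3, group 1; Ge is in period 4, group 14; Te is in period 5, group 16; Bi is in period 6, group 15.
Atoms with high Z_eff and room in the valence shell (especially the halogens) have the most exothermic electron affinities.
These span different periods and groups, so the two trends combine.
Bi > Na: the two effects oppose for this pair; the across-period effect wins (91 vs 53 kJ/mol).
Ge > Bi: the two effects oppose for this pair; the down-group effect wins (119 vs 91 kJ/mol).
O > Ge: relative to Ge, both the across-period and down-group shifts push O's electron affinity up.
Te > O: this pair runs against the simple trend — see the exception note.
Note the exception: Te has a higher electron affinity than O, contrary to the simple trend — O's compact 2p subshell gives strong electron–electron repulsion on the added electron.
Tabulated electron affinity (kJ/mol): O 141, Na 53, Ge 119, Te 190, Bi 91.
So from lowest to highest: Na < Bi < Ge < O < Te.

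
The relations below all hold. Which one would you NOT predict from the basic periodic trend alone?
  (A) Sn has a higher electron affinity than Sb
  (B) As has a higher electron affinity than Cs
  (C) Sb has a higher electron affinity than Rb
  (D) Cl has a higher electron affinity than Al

The general trend: electron affinity increases across a period and decreases down a group.
(A) Sn (period 5, group 14) vs Sb (period 5, group 15): the stated order contradicts the simple trend.
(B) As (period 4, group 15) vs Cs (period 6, group 1): the stated order agrees with the simple trend.
(C) Sb (period 5, group 15) vs Rb (period 5, group 1): the stated order agrees with the simple trend.
(D) Cl (period 3, group 17) vs Al (period 3, group 13): the stated order agrees with the simple trend.
The exception is (A): adding an electron to Sb's half-filled 5p³ is unfavourable, so Sn has the more exothermic EA.

(A)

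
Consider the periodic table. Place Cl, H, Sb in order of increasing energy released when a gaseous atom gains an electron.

Adding an electron releases more energy for atoms nearer the top right (short of the noble gases).
These span different periods and groups, so the two trends combine.
Sb > H: the two effects oppose for this pair; the across-period effect wins (103 vs 73 kJ/mol).
Cl > Sb: relative to Sb, both the across-period and down-group shifts push Cl's electron affinity up.
Tabulated electron affinity (kJ/mol): H 73, Cl 349, Sb 103.
So from lowest to highest: H < Sb < Cl.

H, Sb, Cl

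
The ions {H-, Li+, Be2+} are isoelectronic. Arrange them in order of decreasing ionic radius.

All of these have 2 electrons, so size is governed by nuclear charge alone: the more protons, the stronger the pull on the same electron cloud, and the smaller the ion.
Nuclear charges: Be2+ (Z=4), Li+ (Z=3), H- (Z=1).
Largest to smallest: H- > Li+ > Be2+.

H-, Li+, Be2+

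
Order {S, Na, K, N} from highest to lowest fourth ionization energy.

Na, N, K, S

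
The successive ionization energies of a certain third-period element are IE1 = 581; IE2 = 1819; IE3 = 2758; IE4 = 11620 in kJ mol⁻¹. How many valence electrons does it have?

3

Look for the largest jump between consecutive ionization energies: IE4/IE3 ≈ 4.2, far larger than any earlier ratio.
That jump marks the point where a core electron is being removed. So the atom has 3 valence electrons.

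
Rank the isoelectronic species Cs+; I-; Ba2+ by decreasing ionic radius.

I-, Cs+, Ba2+

All of these have 54 electrons, so size is governed by nuclear charge alone: the more protons, the stronger the pull on the same electron cloud, and the smaller the ion.
Nuclear charges: Ba2+ (Z=56), Cs+ (Z=55), I- (Z=53).
Largest to smallest: I- > Cs+ > Ba2+.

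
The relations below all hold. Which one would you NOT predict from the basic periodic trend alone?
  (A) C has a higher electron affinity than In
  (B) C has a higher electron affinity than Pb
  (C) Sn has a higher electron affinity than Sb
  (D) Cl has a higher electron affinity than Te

(C)

The general trend: electron affinity increases across a period and decreases down a group.
(A) C (period 2, group 14) vs In (period 5, group 13): the stated order agrees with the simple trend.
(B) C (period 2, group 14) vs Pb (period 6, group 14): the stated order agrees with the simple trend.
(C) Sn (period 5, group 14) vs Sb (period 5, group 15): the stated order contradicts the simple trend.
(D) Cl (period 3, group 17) vs Te (period 5, group 16): the stated order agrees with the simple trend.
The exception is (C): adding an electron to Sb's half-filled 5p³ is unfavourable, so Sn has the more exothermic EA.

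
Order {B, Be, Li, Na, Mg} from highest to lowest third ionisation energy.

Consider each +2 ion: B²⁺ still has 1 valence electron; Be²⁺ is the bare [He] core; Li²⁺ is already 1 electron into the core; Na²⁺ is already 1 electron into the core; Mg²⁺ is the bare [Ne] core.
Breaking into a closed-shell core is much more expensive than removing a leftover valence electron — Na, Mg, Li and Be have the largest IE_3 here.
The numbers (kJ/mol): B 3660, Be 14849, Li 11815, Na 6910, Mg 7733.
Overall IE_3 order: B < Na < Mg < Li < Be.

Be, Li, Mg, Na, B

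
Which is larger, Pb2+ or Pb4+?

Pb2+

Both ions have Z = 82 protons, but Pb4+ has lost more electrons, so its remaining electrons feel a larger effective nuclear charge per electron and are pulled in more tightly.
Higher positive charge → smaller ion, so Pb2+ > Pb4+.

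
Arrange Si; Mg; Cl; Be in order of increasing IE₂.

Mg, Si, Be, Cl

IE_2 is the cost of taking one more electron from the +1 cation: Si⁺ still has 3 valence electrons; Mg⁺ still has 1 valence electron; Cl⁺ still has 6 valence electrons; Be⁺ still has 1 valence electron.
All are still removing valence electrons, so compare the +1 ions as you would atoms: IE_2 generally rises across a period (higher Z_eff) and falls down a group (larger shell), subject to the usual subshell exceptions.
Valence configurations: Si⁺ [Ne]3s²3p¹, Mg⁺ [Ne]3s¹, Cl⁺ [Ne]3s²3p⁴, Be⁺ [He]2s¹.
Tabulated IE_2 (kJ/mol): Si 1577, Mg 1451, Cl 2298, Be 1757.
Overall IE_2 order: Mg < Si < Be < Cl.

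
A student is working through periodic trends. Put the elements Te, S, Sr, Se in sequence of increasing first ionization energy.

Sr < Te < Se < S

First ionization energy rises across a period (greater Z_eff holds electrons more tightly) and falls down a group (valence electrons are farther from the nucleus).
Neither a single period nor a single group — weigh both effects.
Te > Sr: Te lies to the right of Sr in period 5, so the across-period effect alone puts Te higher.
Se > Te: they share group 16; the group trend gives Se the larger value.
S > Se: S sits above Se in group 16, so the down-group effect alone puts S higher.
Tabulated first ionization energy (kJ/mol): S 1000, Se 941, Sr 550, Te 869.
So from lowest to highest: Sr < Te < Se < S.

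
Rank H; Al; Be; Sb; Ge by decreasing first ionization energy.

H > Be > Sb > Ge > Al

H is in period 1, group 1; Be is in period 2, group 2; Al is in period 3, group 13; Ge is in period 4, group 14; Sb is in period 5, group 15.
Across a period the outer electron is held more tightly (higher IE₁); down a group it sits in a higher shell, more shielded, and comes off more easily.
These sit on a diagonal, where the across-period and down-group effects partly cancel.
Ge > Al: period and group pull opposite ways; the across-period shift dominates (762 vs 578 kJ/mol).
Sb > Ge: the two effects oppose for this pair; the across-period effect wins (831 vs 762 kJ/mol).
Be > Sb: the two effects oppose for this pair; the down-group effect wins (900 vs 831 kJ/mol).
H > Be: the two effects oppose for this pair; the down-group effect wins (1312 vs 900 kJ/mol).
For reference (kJ/mol): H 1312, Be 900, Al 578, Ge 762, Sb 831.
So from highest to lowest: H > Be > Sb > Ge > Al.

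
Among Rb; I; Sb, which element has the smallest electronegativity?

Rb

Rb is in period 5, group 1; Sb is in period 5, group 15; I is in period 5, group 17.
Electronegativity increases across a period and decreases down a group, tracking effective nuclear charge and atomic size.
All lie in period 5, so electronegativity increases left to right.
The smallest electronegativity among these belongs to Rb.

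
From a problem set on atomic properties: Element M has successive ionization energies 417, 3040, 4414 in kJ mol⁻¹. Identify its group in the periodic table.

Look for the largest jump between consecutive ionization energies: IE2/IE1 ≈ 7.3, far larger than any earlier ratio.
That jump marks the point where a core electron is being removed. So the atom has 1 valence electron.
A main-group element with 1 valence electron is in group 1.

Group 1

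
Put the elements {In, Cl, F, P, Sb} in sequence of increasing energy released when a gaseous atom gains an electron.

In, P, Sb, F, Cl

F is in period 2, group 17; P is in period 3, group 15; Cl is in period 3, group 17; In is in period 5, group 13; Sb is in period 5, group 15.
EA tends to increase across a period and decrease down a group, though the pattern is less regular than for IE or radius.
Here both period and group differ, so the two effects have to be weighed against each other.
P > In: both effects reinforce here, so P is clearly the higher of the two.
Sb > P: this pair runs against the simple trend — see the exception note.
F > Sb: both effects reinforce here, so F is clearly the higher of the two.
Cl > F: this pair runs against the simple trend — see the exception note.
Note the exception: Sb has a higher electron affinity than P, contrary to the simple trend — both are half-filled np³, but the pairing/repulsion penalty for the added electron shrinks as the p orbitals become larger and more diffuse down the group, and for Sb that outweighs the weaker nuclear attraction.
Note the exception: Cl has a higher electron affinity than F, contrary to the simple trend — F's small 2p subshell makes the incoming electron feel strong e⁻–e⁻ repulsion, so Cl actually releases more energy on gaining an electron.
For reference (kJ/mol): F 328, P 72, Cl 349, In 29, Sb 103.
So from lowest to highest: In < P < Sb < F < Cl.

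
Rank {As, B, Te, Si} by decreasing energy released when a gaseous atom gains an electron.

Te > Si > As > B

B is in period 2, group 13; Si is in period 3, group 14; As is in period 4, group 15; Te is in period 5, group 16.
Atoms with high Z_eff and room in the valence shell (especially the halogens) have the most exothermic electron affinities.
A diagonal step moves right (one effect) and down (the opposite effect) at once.
As > B: the two effects oppose for this pair; the across-period effect wins (78 vs 27 kJ/mol).
Si > As: period and group pull opposite ways; the down-group shift dominates (134 vs 78 kJ/mol).
Te > Si: the two effects oppose for this pair; the across-period effect wins (190 vs 134 kJ/mol).
Approximate values (kJ/mol): B 27, Si 134, As 78, Te 190.
So from highest to lowest: Te > Si > As > B.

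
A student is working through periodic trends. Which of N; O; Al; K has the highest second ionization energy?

O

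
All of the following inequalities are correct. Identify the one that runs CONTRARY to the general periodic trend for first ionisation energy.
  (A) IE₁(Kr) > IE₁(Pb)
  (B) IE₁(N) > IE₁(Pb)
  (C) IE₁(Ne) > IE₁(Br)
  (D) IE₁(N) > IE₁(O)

The general trend: first ionisation energy increases across a period and decreases down a group.
(A) Kr (period 4, group 18) vs Pb (period 6, group 14): the stated order agrees with the simple trend.
(B) N (period 2, group 15) vs Pb (period 6, group 14): the stated order agrees with the simple trend.
(C) Ne (period 2, group 18) vs Br (period 4, group 17): the stated order agrees with the simple trend.
(D) N (period 2, group 15) vs O (period 2, group 16): the stated order contradicts the simple trend.
The exception is (D): pairing an electron in O's 2p⁴ costs repulsion energy, so O ionizes more easily than half-filled N (2p³).

(D)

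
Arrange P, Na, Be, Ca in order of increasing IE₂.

Ca < Be < P < Na

Consider each +1 ion: P⁺ still has 4 valence electrons; Na⁺ is the bare [Ne] core; Be⁺ still has 1 valence electron; Ca⁺ still has 1 valence electron.
Breaking into a closed-shell core is much more expensive than removing a leftover valence electron — Na has the largest IE_2 here.
Valence configurations: P⁺ [Ne]3s²3p², Be⁺ [He]2s¹, Ca⁺ [Ar]4s¹.
Approximate IE_2 values (kJ/mol): P 1907, Na 4562, Be 1757, Ca 1145.
Overall IE_2 order: Ca < Be < P < Na.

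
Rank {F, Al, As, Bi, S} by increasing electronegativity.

F is in period 2, group 17; Al is in period 3, group 13; S is in period 3, group 16; As is in period 4, group 15; Bi is in period 6, group 15.
Smaller atoms with higher effective nuclear charge are more electronegative.
Here both period and group differ, so the two effects have to be weighed against each other.
Bi > Al: the two effects oppose for this pair; the across-period effect wins (2.02 vs 1.61).
As > Bi: they share group 15; the group trend gives As the larger value.
S > As: relative to As, both the across-period and down-group shifts push S's electronegativity up.
F > S: relative to S, both the across-period and down-group shifts push F's electronegativity up.
For reference (Pauling): F 3.98, Al 1.61, S 2.58, As 2.18, Bi 2.02.
So from lowest to highest: Al < Bi < As < S < F.

Al < Bi < As < S < F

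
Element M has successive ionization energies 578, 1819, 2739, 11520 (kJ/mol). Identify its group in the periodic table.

Group 13

Look for the largest jump between consecutive ionization energies: IE4/IE3 ≈ 4.2, far larger than any earlier ratio.
That jump marks the point where a core electron is being removed. So the atom has 3 valence electrons.
A main-group element with 3 valence electrons is in group 13.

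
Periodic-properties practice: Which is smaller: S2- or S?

S

Forming S2- adds 2 electrons to S. More electron–electron repulsion in the same shell, with unchanged nuclear charge, lets the cloud expand.
An anion is larger than its parent atom: S2- > S.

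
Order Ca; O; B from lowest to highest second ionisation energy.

The second ionization energy removes an electron from the +1 ion. For each element: Ca⁺ still has 1 valence electron; O⁺ still has 5 valence electrons; B⁺ still has 2 valence electrons.
All are still removing valence electrons, so compare the +1 ions as you would atoms: IE_2 generally rises across a period (higher Z_eff) and falls down a group (larger shell), subject to the usual subshell exceptions.
Valence configurations: Ca⁺ [Ar]4s¹, O⁺ [He]2s²2p³, B⁺ [He]2s².
Tabulated IE_2 (kJ/mol): Ca 1145, O 3388, B 2427.
Hence IE_2: Ca < B < O.

Ca < B < O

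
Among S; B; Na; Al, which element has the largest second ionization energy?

Consider each +1 ion: S⁺ still has 5 valence electrons; B⁺ still has 2 valence electrons; Na⁺ is the bare [Ne] core; Al⁺ still has 2 valence electrons.
Breaking into a closed-shell core is much more expensive than removing a leftover valence electron — Na has the largest IE_2 here.
Valence configurations: S⁺ [Ne]3s²3p³, B⁺ [He]2s², Al⁺ [Ne]3s².
Approximate IE_2 values (kJ/mol): S 2252, B 2427, Na 4562, Al 1817.
So the second ionization energies run Al < S < B < Na.

Na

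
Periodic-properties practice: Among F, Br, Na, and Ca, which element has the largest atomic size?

Moving right in a period, electrons are added to the same shell under a stronger nuclear pull, so atoms get smaller; moving down, a new shell is opened and atoms get larger.
These span different periods and groups, so the two trends combine.
Br > F: Br sits below F in group 17, so the down-group effect alone puts Br larger.
Na > Br: period and group pull opposite ways; the across-period shift dominates (155 vs 114 pm).
Ca > Na: the two effects oppose for this pair; the down-group effect wins (171 vs 155 pm).
Tabulated atomic radius (pm): F 64, Na 155, Ca 171, Br 114.
The largest atomic size among these belongs to Ca.

Ca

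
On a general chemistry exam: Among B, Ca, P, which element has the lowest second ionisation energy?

Ca

Consider each +1 ion: B⁺ still has 2 valence electrons; Ca⁺ still has 1 valence electron; P⁺ still has 4 valence electrons.
All are still removing valence electrons, so compare the +1 ions as you would atoms: IE_2 generally rises across a period (higher Z_eff) and falls down a group (larger shell), subject to the usual subshell exceptions.
Valence configurations: B⁺ [He]2s², Ca⁺ [Ar]4s¹, P⁺ [Ne]3s²3p².
Approximate IE_2 values (kJ/mol): B 2427, Ca 1145, P 1907.
Overall IE_2 order: Ca < P < B.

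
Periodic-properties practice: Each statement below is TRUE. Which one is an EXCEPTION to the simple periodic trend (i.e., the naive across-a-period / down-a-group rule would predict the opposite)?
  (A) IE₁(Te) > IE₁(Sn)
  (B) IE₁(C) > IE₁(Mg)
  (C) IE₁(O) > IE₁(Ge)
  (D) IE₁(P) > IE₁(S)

(D)

The general trend: IE₁ increases across a period and decreases down a group.
(A) Te (period 5, group 16) vs Sn (period 5, group 14): the stated order agrees with the simple trend.
(B) C (period 2, group 14) vs Mg (period 3, group 2): the stated order agrees with the simple trend.
(C) O (period 2, group 16) vs Ge (period 4, group 14): the stated order agrees with the simple trend.
(D) P (period 3, group 15) vs S (period 3, group 16): the stated order contradicts the simple trend.
The exception is (D): S (3p⁴) ionizes more easily than half-filled P (3p³) because the paired 3p electron in S is pushed out by e⁻–e⁻ repulsion.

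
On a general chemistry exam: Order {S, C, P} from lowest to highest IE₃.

The third ionization energy removes an electron from the +2 ion. For each element: S²⁺ still has 4 valence electrons; C²⁺ still has 2 valence electrons; P²⁺ still has 3 valence electrons.
All are still removing valence electrons, so compare the +2 ions as you would atoms: IE_3 generally rises across a period (higher Z_eff) and falls down a group (larger shell), subject to the usual subshell exceptions.
Valence configurations: S²⁺ [Ne]3s²3p², C²⁺ [He]2s², P²⁺ [Ne]3s²3p¹.
Approximate IE_3 values (kJ/mol): S 3357, C 4620, P 2914.
So the third ionization energies run P < S < C.

P, S, C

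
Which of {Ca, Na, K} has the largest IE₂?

Na

The second ionization energy removes an electron from the +1 ion. For each element: Ca⁺ still has 1 valence electron; Na⁺ is the bare [Ne] core; K⁺ is the bare [Ar] core.
Breaking into a closed-shell core is much more expensive than removing a leftover valence electron — K and Na have the largest IE_2 here.
Approximate IE_2 values (kJ/mol): Ca 1145, Na 4562, K 3052.
Putting it together, IE_2: Ca < K < Na.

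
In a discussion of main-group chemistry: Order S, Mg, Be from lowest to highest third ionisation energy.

S < Mg < Be

Consider each +2 ion: S²⁺ still has 4 valence electrons; Mg²⁺ is the bare [Ne] core; Be²⁺ is the bare [He] core.
Breaking into a closed-shell core is much more expensive than removing a leftover valence electron — Mg and Be have the largest IE_3 here.
Approximate IE_3 values (kJ/mol): S 3357, Mg 7733, Be 14849.
Putting it together, IE_3: S < Mg < Be.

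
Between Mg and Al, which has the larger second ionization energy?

Al

The second ionization energy removes an electron from the +1 ion. For each element: Mg⁺ still has 1 valence electron; Al⁺ still has 2 valence electrons.
All are still removing valence electrons, so compare the +1 ions as you would atoms: IE_2 generally rises across a period (higher Z_eff) and falls down a group (larger shell), subject to the usual subshell exceptions.
Valence configurations: Mg⁺ [Ne]3s¹, Al⁺ [Ne]3s².
Tabulated IE_2 (kJ/mol): Mg 1451, Al 1817.
Putting it together, IE_2: Mg < Al.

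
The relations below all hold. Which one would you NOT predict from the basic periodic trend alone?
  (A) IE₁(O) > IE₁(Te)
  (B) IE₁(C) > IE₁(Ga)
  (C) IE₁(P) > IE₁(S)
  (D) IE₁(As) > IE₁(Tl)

(C)

The general trend: first ionisation energy increases across a period and decreases down a group.
(A) O (period 2, group 16) vs Te (period 5, group 16): the stated order agrees with the simple trend.
(B) C (period 2, group 14) vs Ga (period 4, group 13): the stated order agrees with the simple trend.
(C) P (period 3, group 15) vs S (period 3, group 16): the stated order contradicts the simple trend.
(D) As (period 4, group 15) vs Tl (period 6, group 13): the stated order agrees with the simple trend.
The exception is (C): S (3p⁴) ionizes more easily than half-filled P (3p³) because the paired 3p electron in S is pushed out by e⁻–e⁻ repulsion.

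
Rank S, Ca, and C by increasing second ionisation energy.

IE_2 is the cost of taking one more electron from the +1 cation: S⁺ still has 5 valence electrons; Ca⁺ still has 1 valence electron; C⁺ still has 3 valence electrons.
All are still removing valence electrons, so compare the +1 ions as you would atoms: IE_2 generally rises across a period (higher Z_eff) and falls down a group (larger shell), subject to the usual subshell exceptions.
Valence configurations: S⁺ [Ne]3s²3p³, Ca⁺ [Ar]4s¹, C⁺ [He]2s²2p¹.
Approximate IE_2 values (kJ/mol): S 2252, Ca 1145, C 2353.
Putting it together, IE_2: Ca < S < C.

Ca < S < C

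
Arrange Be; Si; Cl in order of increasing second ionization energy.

Consider each +1 ion: Be⁺ still has 1 valence electron; Si⁺ still has 3 valence electrons; Cl⁺ still has 6 valence electrons.
All are still removing valence electrons, so compare the +1 ions as you would atoms: IE_2 generally rises across a period (higher Z_eff) and falls down a group (larger shell), subject to the usual subshell exceptions.
Valence configurations: Be⁺ [He]2s¹, Si⁺ [Ne]3s²3p¹, Cl⁺ [Ne]3s²3p⁴.
Approximate IE_2 values (kJ/mol): Be 1757, Si 1577, Cl 2298.
So the second ionization energies run Si < Be < Cl.

Si, Be, Cl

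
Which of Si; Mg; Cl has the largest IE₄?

IE_4 is the cost of taking one more electron from the +3 cation: Si³⁺ still has 1 valence electron; Mg³⁺ is already 1 electron into the core; Cl³⁺ still has 4 valence electrons.
Pulling an electron out of a noble-gas core costs far more than removing a remaining valence electron, so Mg sits at the high end of IE_4.
Valence configurations: Si³⁺ [Ne]3s¹, Cl³⁺ [Ne]3s²3p².
The numbers (kJ/mol): Si 4356, Mg 10543, Cl 5159.
Hence IE_4: Si < Cl < Mg.

Mg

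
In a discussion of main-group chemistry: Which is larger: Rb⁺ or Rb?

Forming Rb⁺ removes 1 electron from Rb. Fewer electrons for the same nuclear charge means less shielding and a higher Z_eff on the remaining electrons, and for main-group metals the entire outer shell is lost.
A cation is smaller than its parent atom: Rb⁺ < Rb.

Rb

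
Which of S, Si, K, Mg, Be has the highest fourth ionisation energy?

After 3 electrons have been removed, what remains? S³⁺ still has 3 valence electrons; Si³⁺ still has 1 valence electron; K³⁺ is already 2 electrons into the core; Mg³⁺ is already 1 electron into the core; Be³⁺ is already 1 electron into the core.
Core electrons are held far more tightly than valence electrons, so K, Mg and Be top the IE_4 order.
Valence configurations: S³⁺ [Ne]3s²3p¹, Si³⁺ [Ne]3s¹.
Tabulated IE_4 (kJ/mol): S 4556, Si 4356, K 5877, Mg 10543, Be 21007.
So the fourth ionization energies run Si < S < K < Mg < Be.

Be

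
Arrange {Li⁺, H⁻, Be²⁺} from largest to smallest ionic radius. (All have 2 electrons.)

H⁻, Li⁺, Be²⁺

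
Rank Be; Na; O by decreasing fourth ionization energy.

Be, Na, O

Consider each +3 ion: Be³⁺ is already 1 electron into the core; Na³⁺ is already 2 electrons into the core; O³⁺ still has 3 valence electrons.
Breaking into a closed-shell core is much more expensive than removing a leftover valence electron — Na and Be have the largest IE_4 here.
Tabulated IE_4 (kJ/mol): Be 21007, Na 9543, O 7469.
So the fourth ionization energies run O < Na < Be.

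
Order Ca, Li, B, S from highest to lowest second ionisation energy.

After 1 electron has been removed, what remains? Ca⁺ still has 1 valence electron; Li⁺ is the bare [He] core; B⁺ still has 2 valence electrons; S⁺ still has 5 valence electrons.
Pulling an electron out of a noble-gas core costs far more than removing a remaining valence electron, so Li sits at the high end of IE_2.
Valence configurations: Ca⁺ [Ar]4s¹, B⁺ [He]2s², S⁺ [Ne]3s²3p³.
Tabulated IE_2 (kJ/mol): Ca 1145, Li 7298, B 2427, S 2252.
Putting it together, IE_2: Ca < S < B < Li.

Li > B > S > Ca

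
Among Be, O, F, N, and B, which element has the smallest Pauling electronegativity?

Be

Be is in period 2, group 2; B is in period 2, group 13; N is in period 2, group 15; O is in period 2, group 16; F is in period 2, group 17.
EN rises left→right (higher Z_eff, smaller atoms) and falls top→bottom (larger, more shielded atoms).
All lie in period 2, so electronegativity increases left to right.
The smallest Pauling electronegativity among these belongs to Be.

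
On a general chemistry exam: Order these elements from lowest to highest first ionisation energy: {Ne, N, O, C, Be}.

Be < C < O < N < Ne

Removing the outermost electron gets harder across a period and easier down a group.
All lie in period 2; the across-period trend (first ionization energy increases left to right) applies, with the exception below.
Note the exception: N has a higher first ionization energy than O, contrary to the simple trend — pairing an electron in O's 2p⁴ costs repulsion energy, so O ionizes more easily than half-filled N (2p³).
Approximate values (kJ/mol): Be 900, C 1086, N 1402, O 1314, Ne 2081.
So from lowest to highest: Be < C < O < N < Ne.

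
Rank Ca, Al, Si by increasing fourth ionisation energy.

Si < Ca < Al

After 3 electrons have been removed, what remains? Ca³⁺ is already 1 electron into the core; Al³⁺ is the bare [Ne] core; Si³⁺ still has 1 valence electron.
Core electrons are held far more tightly than valence electrons, so Ca and Al top the IE_4 order.
The numbers (kJ/mol): Ca 6491, Al 11577, Si 4356.
Overall IE_4 order: Si < Ca < Al.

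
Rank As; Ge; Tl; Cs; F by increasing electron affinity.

Tl, Cs, As, Ge, F

F is in period 2, group 17; Ge is in period 4, group 14; As is in period 4, group 15; Cs is in period 6, group 1; Tl is in period 6, group 13.
Adding an electron releases more energy for atoms nearer the top right (short of the noble gases).
Neither a single period nor a single group — weigh both effects.
Cs > Tl: this pair runs against the simple trend — see the exception note.
As > Cs: relative to Cs, both the across-period and down-group shifts push As's electron affinity up.
Ge > As: this pair runs against the simple trend — see the exception note.
F > Ge: both effects reinforce here, so F is clearly the higher of the two.
Note the exception: Cs has a higher electron affinity than Tl, contrary to the simple trend — Tl's ns²np¹ configuration gives only a small electron affinity — the sparsely filled np subshell binds an added electron weakly.
Note the exception: Ge has a higher electron affinity than As, contrary to the simple trend — adding an electron to As's half-filled 4p³ is unfavourable, so Ge (4p²) has the more exothermic EA.
For reference (kJ/mol): F 328, Ge 119, As 78, Cs 46, Tl 19.
So from lowest to highest: Tl < Cs < As < Ge < F.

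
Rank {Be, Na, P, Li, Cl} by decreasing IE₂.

The second ionization energy removes an electron from the +1 ion. For each element: Be⁺ still has 1 valence electron; Na⁺ is the bare [Ne] core; P⁺ still has 4 valence electrons; Li⁺ is the bare [He] core; Cl⁺ still has 6 valence electrons.
Pulling an electron out of a noble-gas core costs far more than removing a remaining valence electron, so Na and Li sit at the high end of IE_2.
Valence configurations: Be⁺ [He]2s¹, P⁺ [Ne]3s²3p², Cl⁺ [Ne]3s²3p⁴.
Tabulated IE_2 (kJ/mol): Be 1757, Na 4562, P 1907, Li 7298, Cl 2298.
Hence IE_2: Be < P < Cl < Na < Li.

Li > Na > Cl > P > Be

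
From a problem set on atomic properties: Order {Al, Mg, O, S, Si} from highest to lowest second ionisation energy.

Consider each +1 ion: Al⁺ still has 2 valence electrons; Mg⁺ still has 1 valence electron; O⁺ still has 5 valence electrons; S⁺ still has 5 valence electrons; Si⁺ still has 3 valence electrons.
All are still removing valence electrons, so compare the +1 ions as you would atoms: IE_2 generally rises across a period (higher Z_eff) and falls down a group (larger shell), subject to the usual subshell exceptions.
Valence configurations: Al⁺ [Ne]3s², Mg⁺ [Ne]3s¹, O⁺ [He]2s²2p³, S⁺ [Ne]3s²3p³, Si⁺ [Ne]3s²3p¹.
Si⁺ loses a lone 3p electron whereas Al⁺ must break into a filled 3s² pair, so IE_2(Al) > IE_2(Si) even though Si has the higher nuclear charge.
The numbers (kJ/mol): Al 1817, Mg 1451, O 3388, S 2252, Si 1577.
Putting it together, IE_2: Mg < Si < Al < S < O.

O > S > Al > Si > Mg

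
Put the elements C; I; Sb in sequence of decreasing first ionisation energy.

C is in period 2, group 14; Sb is in period 5, group 15; I is in period 5, group 17.
Across a period the outer electron is held more tightly (higher IE₁); down a group it sits in a higher shell, more shielded, and comes off more easily.
Neither a single period nor a single group — weigh both effects.
I > Sb: I lies to the right of Sb in period 5, so the across-period effect alone puts I higher.
C > I: period and group pull opposite ways; the down-group shift dominates (1086 vs 1008 kJ/mol).
Approximate values (kJ/mol): C 1086, Sb 831, I 1008.
So from highest to lowest: C > I > Sb.

C > I > Sb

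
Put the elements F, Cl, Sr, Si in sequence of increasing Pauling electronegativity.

Smaller atoms with higher effective nuclear charge are more electronegative.
Neither a single period nor a single group — weigh both effects.
Si > Sr: both effects reinforce here, so Si is clearly the higher of the two.
Cl > Si: both are in period 3; the period trend gives Cl the larger value.
F > Cl: they share group 17; the group trend gives F the larger value.
Approximate values (Pauling): F 3.98, Si 1.90, Cl 3.16, Sr 0.95.
So from lowest to highest: Sr < Si < Cl < F.

Sr < Si < Cl < F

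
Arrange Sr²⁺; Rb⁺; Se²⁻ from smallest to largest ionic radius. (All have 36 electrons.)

Sr²⁺, Rb⁺, Se²⁻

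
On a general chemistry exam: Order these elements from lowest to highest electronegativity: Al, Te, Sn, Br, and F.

Al, Sn, Te, Br, F

F is in period 2, group 17; Al is in period 3, group 13; Br is in period 4, group 17; Sn is in period 5, group 14; Te is in period 5, group 16.
Atoms toward the upper right of the periodic table pull bonding electrons most strongly.
Neither a single period nor a single group — weigh both effects.
Sn > Al: the two effects oppose for this pair; the across-period effect wins (1.96 vs 1.61).
Te > Sn: Te lies to the right of Sn in period 5, so the across-period effect alone puts Te higher.
Br > Te: both effects reinforce here, so Br is clearly the higher of the two.
F > Br: they share group 17; the group trend gives F the larger value.
Approximate values (Pauling): F 3.98, Al 1.61, Br 2.96, Sn 1.96, Te 2.10.
So from lowest to highest: Al < Sn < Te < Br < F.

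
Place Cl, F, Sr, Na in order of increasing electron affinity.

Adding an electron releases more energy for atoms nearer the top right (short of the noble gases).
These span different periods and groups, so the two trends combine.
Na > Sr: the two effects oppose for this pair; the down-group effect wins (53 vs 5 kJ/mol).
F > Na: relative to Na, both the across-period and down-group shifts push F's electron affinity up.
Cl > F: this pair runs against the simple trend — see the exception note.
Note the exception: Cl has a higher electron affinity than F, contrary to the simple trend — F's small 2p subshell makes the incoming electron feel strong e⁻–e⁻ repulsion, so Cl actually releases more energy on gaining an electron.
Approximate values (kJ/mol): F 328, Na 53, Cl 349, Sr 5.
So from lowest to highest: Sr < Na < F < Cl.

Sr, Na, F, Cl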